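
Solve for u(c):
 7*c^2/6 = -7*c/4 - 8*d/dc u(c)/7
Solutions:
 u(c) = C1 - 49*c^3/144 - 49*c^2/64


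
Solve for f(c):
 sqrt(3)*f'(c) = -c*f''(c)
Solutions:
 f(c) = C1 + C2*c^(1 - sqrt(3))


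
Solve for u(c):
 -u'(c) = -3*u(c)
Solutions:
 u(c) = C1*exp(3*c)


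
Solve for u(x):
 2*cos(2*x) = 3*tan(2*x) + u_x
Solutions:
 u(x) = C1 + 3*log(cos(2*x))/2 + sin(2*x)


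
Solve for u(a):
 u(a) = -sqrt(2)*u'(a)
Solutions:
 u(a) = C1*exp(-sqrt(2)*a/2)


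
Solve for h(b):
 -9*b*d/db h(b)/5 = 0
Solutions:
 h(b) = C1


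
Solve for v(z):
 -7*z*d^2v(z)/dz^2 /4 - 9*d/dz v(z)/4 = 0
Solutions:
 v(z) = C1 + C2/z^(2/7)


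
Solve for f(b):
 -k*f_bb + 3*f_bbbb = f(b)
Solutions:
 f(b) = C1*exp(-sqrt(6)*b*sqrt(k - sqrt(k^2 + 12))/6) + C2*exp(sqrt(6)*b*sqrt(k - sqrt(k^2 + 12))/6) + C3*exp(-sqrt(6)*b*sqrt(k + sqrt(k^2 + 12))/6) + C4*exp(sqrt(6)*b*sqrt(k + sqrt(k^2 + 12))/6)


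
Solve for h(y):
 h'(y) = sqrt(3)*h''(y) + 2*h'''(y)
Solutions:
 h(y) = C1 + C2*exp(y*(-sqrt(3) + sqrt(11))/4) + C3*exp(-y*(sqrt(3) + sqrt(11))/4)


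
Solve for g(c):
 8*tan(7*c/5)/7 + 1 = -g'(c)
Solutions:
 g(c) = C1 - c + 40*log(cos(7*c/5))/49


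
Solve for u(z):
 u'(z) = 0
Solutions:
 u(z) = C1


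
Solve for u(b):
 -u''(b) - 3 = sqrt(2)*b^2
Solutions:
 u(b) = C1 + C2*b - sqrt(2)*b^4/12 - 3*b^2/2


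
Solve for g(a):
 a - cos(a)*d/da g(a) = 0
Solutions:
 g(a) = C1 + Integral(a/cos(a), a)


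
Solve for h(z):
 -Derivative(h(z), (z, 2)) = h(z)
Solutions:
 h(z) = C1*sin(z) + C2*cos(z)


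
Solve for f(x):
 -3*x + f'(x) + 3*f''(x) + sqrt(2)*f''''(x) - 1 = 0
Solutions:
 f(x) = C1 + C2*exp(x*(-2*2^(1/6)/(sqrt(2) + 2*sqrt(1/2 + sqrt(2)))^(1/3) + 2^(1/3)*(sqrt(2) + 2*sqrt(1/2 + sqrt(2)))^(1/3))/4)*sin(sqrt(3)*x*(18*2^(1/6)/(27*sqrt(2) + 2*sqrt(729/2 + 729*sqrt(2)))^(1/3) + 2^(1/3)*(27*sqrt(2) + 2*sqrt(729/2 + 729*sqrt(2)))^(1/3))/12) + C3*exp(x*(-2*2^(1/6)/(sqrt(2) + 2*sqrt(1/2 + sqrt(2)))^(1/3) + 2^(1/3)*(sqrt(2) + 2*sqrt(1/2 + sqrt(2)))^(1/3))/4)*cos(sqrt(3)*x*(18*2^(1/6)/(27*sqrt(2) + 2*sqrt(729/2 + 729*sqrt(2)))^(1/3) + 2^(1/3)*(27*sqrt(2) + 2*sqrt(729/2 + 729*sqrt(2)))^(1/3))/12) + C4*exp(x*(-2^(1/3)*(sqrt(2) + 2*sqrt(1/2 + sqrt(2)))^(1/3)/2 + 2^(1/6)/(sqrt(2) + 2*sqrt(1/2 + sqrt(2)))^(1/3))) + 3*x^2/2 - 8*x


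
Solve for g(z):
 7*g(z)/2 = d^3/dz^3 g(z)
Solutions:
 g(z) = C3*exp(2^(2/3)*7^(1/3)*z/2) + (C1*sin(2^(2/3)*sqrt(3)*7^(1/3)*z/4) + C2*cos(2^(2/3)*sqrt(3)*7^(1/3)*z/4))*exp(-2^(2/3)*7^(1/3)*z/4)


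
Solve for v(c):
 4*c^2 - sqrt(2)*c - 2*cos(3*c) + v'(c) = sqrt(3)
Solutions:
 v(c) = C1 - 4*c^3/3 + sqrt(2)*c^2/2 + sqrt(3)*c + 2*sin(3*c)/3


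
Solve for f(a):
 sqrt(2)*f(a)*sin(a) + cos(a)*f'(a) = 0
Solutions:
 f(a) = C1*cos(a)^(sqrt(2))


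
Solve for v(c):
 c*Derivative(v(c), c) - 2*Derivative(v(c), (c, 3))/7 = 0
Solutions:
 v(c) = C1 + Integral(C2*airyai(2^(2/3)*7^(1/3)*c/2) + C3*airybi(2^(2/3)*7^(1/3)*c/2), c)


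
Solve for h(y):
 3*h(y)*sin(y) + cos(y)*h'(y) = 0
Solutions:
 h(y) = C1*cos(y)^3


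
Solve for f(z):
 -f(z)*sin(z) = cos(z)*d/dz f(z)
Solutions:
 f(z) = C1*cos(z)


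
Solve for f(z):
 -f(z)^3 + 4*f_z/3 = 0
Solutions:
 f(z) = -sqrt(2)*sqrt(-1/(C1 + 3*z))
 f(z) = sqrt(2)*sqrt(-1/(C1 + 3*z))


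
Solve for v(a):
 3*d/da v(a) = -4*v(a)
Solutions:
 v(a) = C1*exp(-4*a/3)


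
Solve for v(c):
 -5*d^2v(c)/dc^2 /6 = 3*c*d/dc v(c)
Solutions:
 v(c) = C1 + C2*erf(3*sqrt(5)*c/5)


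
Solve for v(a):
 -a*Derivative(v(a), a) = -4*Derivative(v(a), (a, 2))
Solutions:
 v(a) = C1 + C2*erfi(sqrt(2)*a/4)


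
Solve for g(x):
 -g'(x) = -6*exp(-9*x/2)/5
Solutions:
 g(x) = C1 - 4*exp(-9*x/2)/15


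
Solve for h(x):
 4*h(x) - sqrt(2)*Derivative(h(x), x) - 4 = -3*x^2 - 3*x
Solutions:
 h(x) = C1*exp(2*sqrt(2)*x) - 3*x^2/4 - 3*x/4 - 3*sqrt(2)*x/8 - 3*sqrt(2)/16 + 13/16


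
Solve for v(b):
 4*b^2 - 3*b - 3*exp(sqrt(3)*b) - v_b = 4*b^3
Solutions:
 v(b) = C1 - b^4 + 4*b^3/3 - 3*b^2/2 - sqrt(3)*exp(sqrt(3)*b)


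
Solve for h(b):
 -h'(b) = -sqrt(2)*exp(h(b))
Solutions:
 h(b) = log(-1/(C1 + sqrt(2)*b))


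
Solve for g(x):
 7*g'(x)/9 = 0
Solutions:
 g(x) = C1


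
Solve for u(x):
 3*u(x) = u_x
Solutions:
 u(x) = C1*exp(3*x)


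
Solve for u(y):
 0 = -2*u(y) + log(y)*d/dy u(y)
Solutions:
 u(y) = C1*exp(2*li(y))


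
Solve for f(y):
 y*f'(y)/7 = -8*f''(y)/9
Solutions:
 f(y) = C1 + C2*erf(3*sqrt(7)*y/28)


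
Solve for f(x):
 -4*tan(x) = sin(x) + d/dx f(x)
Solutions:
 f(x) = C1 + 4*log(cos(x)) + cos(x)


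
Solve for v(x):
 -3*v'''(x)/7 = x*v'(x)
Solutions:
 v(x) = C1 + Integral(C2*airyai(-3^(2/3)*7^(1/3)*x/3) + C3*airybi(-3^(2/3)*7^(1/3)*x/3), x)


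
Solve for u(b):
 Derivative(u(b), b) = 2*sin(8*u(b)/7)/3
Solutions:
 -2*b/3 + 7*log(cos(8*u(b)/7) - 1)/16 - 7*log(cos(8*u(b)/7) + 1)/16 = C1


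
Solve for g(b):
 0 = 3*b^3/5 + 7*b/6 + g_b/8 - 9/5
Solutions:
 g(b) = C1 - 6*b^4/5 - 14*b^2/3 + 72*b/5


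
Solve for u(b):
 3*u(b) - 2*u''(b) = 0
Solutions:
 u(b) = C1*exp(-sqrt(6)*b/2) + C2*exp(sqrt(6)*b/2)


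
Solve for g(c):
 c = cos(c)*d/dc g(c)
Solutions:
 g(c) = C1 + Integral(c/cos(c), c)


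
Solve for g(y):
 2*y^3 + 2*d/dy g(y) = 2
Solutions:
 g(y) = C1 - y^4/4 + y


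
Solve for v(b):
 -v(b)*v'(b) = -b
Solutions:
 v(b) = -sqrt(C1 + b^2)
 v(b) = sqrt(C1 + b^2)


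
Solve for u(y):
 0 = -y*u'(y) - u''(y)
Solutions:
 u(y) = C1 + C2*erf(sqrt(2)*y/2)


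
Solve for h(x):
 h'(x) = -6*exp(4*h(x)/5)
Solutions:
 h(x) = 5*log(-(1/(C1 + 24*x))^(1/4)) + 5*log(5)/4
 h(x) = 5*log(1/(C1 + 24*x))/4 + 5*log(5)/4
 h(x) = 5*log(-I*(1/(C1 + 24*x))^(1/4)) + 5*log(5)/4
 h(x) = 5*log(I*(1/(C1 + 24*x))^(1/4)) + 5*log(5)/4


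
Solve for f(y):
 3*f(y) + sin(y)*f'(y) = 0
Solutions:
 f(y) = C1*(cos(y) + 1)^(3/2)/(cos(y) - 1)^(3/2)


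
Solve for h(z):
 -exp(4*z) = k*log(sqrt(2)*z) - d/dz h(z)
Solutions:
 h(z) = C1 + k*z*log(z) + k*z*(-1 + log(2)/2) + exp(4*z)/4


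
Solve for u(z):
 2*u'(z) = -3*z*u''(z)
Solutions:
 u(z) = C1 + C2*z^(1/3)


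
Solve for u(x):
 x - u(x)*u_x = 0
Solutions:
 u(x) = -sqrt(C1 + x^2)
 u(x) = sqrt(C1 + x^2)


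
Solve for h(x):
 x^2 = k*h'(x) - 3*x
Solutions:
 h(x) = C1 + x^3/(3*k) + 3*x^2/(2*k)


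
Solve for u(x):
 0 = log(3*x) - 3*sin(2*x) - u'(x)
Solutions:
 u(x) = C1 + x*log(x) - x + x*log(3) + 3*cos(2*x)/2


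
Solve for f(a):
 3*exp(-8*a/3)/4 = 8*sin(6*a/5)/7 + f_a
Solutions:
 f(a) = C1 + 20*cos(6*a/5)/21 - 9*exp(-8*a/3)/32


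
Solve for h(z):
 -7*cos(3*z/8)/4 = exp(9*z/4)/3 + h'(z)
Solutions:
 h(z) = C1 - 4*exp(9*z/4)/27 - 14*sin(3*z/8)/3


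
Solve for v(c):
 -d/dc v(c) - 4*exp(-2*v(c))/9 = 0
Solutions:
 v(c) = log(-sqrt(C1 - 8*c)) - log(3)
 v(c) = log(C1 - 8*c)/2 - log(3)


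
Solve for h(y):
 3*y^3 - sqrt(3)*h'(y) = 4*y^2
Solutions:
 h(y) = C1 + sqrt(3)*y^4/4 - 4*sqrt(3)*y^3/9


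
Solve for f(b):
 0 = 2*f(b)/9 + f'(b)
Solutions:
 f(b) = C1*exp(-2*b/9)


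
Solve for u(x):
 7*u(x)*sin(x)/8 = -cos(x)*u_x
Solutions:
 u(x) = C1*cos(x)^(7/8)


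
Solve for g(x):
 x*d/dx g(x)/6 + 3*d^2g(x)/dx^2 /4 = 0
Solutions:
 g(x) = C1 + C2*erf(x/3)


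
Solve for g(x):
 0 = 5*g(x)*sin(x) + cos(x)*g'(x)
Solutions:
 g(x) = C1*cos(x)^5


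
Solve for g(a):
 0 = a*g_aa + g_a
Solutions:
 g(a) = C1 + C2*log(a)


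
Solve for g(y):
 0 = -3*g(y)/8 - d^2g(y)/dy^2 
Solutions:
 g(y) = C1*sin(sqrt(6)*y/4) + C2*cos(sqrt(6)*y/4)


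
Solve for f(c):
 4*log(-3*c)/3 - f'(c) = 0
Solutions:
 f(c) = C1 + 4*c*log(-c)/3 + 4*c*(-1 + log(3))/3


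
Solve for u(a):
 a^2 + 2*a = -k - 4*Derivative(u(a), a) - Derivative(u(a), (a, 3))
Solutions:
 u(a) = C1 + C2*sin(2*a) + C3*cos(2*a) - a^3/12 - a^2/4 - a*k/4 + a/8


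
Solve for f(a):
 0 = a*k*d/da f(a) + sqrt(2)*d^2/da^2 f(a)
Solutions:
 f(a) = Piecewise((-2^(3/4)*sqrt(pi)*C1*erf(2^(1/4)*a*sqrt(k)/2)/(2*sqrt(k)) - C2, (k > 0) | (k < 0)), (-C1*a - C2, True))


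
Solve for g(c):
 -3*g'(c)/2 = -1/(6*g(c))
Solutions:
 g(c) = -sqrt(C1 + 2*c)/3
 g(c) = sqrt(C1 + 2*c)/3


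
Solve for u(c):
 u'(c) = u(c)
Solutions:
 u(c) = C1*exp(c)


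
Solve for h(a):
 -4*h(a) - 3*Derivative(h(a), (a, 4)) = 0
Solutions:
 h(a) = (C1*sin(3^(3/4)*a/3) + C2*cos(3^(3/4)*a/3))*exp(-3^(3/4)*a/3) + (C3*sin(3^(3/4)*a/3) + C4*cos(3^(3/4)*a/3))*exp(3^(3/4)*a/3)


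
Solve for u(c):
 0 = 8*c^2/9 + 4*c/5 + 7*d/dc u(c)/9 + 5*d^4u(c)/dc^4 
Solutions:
 u(c) = C1 + C4*exp(-525^(1/3)*c/15) - 8*c^3/21 - 18*c^2/35 + (C2*sin(175^(1/3)*3^(5/6)*c/30) + C3*cos(175^(1/3)*3^(5/6)*c/30))*exp(525^(1/3)*c/30)


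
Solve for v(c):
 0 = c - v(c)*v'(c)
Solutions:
 v(c) = -sqrt(C1 + c^2)
 v(c) = sqrt(C1 + c^2)


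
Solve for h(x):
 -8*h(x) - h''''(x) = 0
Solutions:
 h(x) = (C1*sin(2^(1/4)*x) + C2*cos(2^(1/4)*x))*exp(-2^(1/4)*x) + (C3*sin(2^(1/4)*x) + C4*cos(2^(1/4)*x))*exp(2^(1/4)*x)


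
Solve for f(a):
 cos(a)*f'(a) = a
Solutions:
 f(a) = C1 + Integral(a/cos(a), a)


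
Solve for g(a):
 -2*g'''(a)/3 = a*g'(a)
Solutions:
 g(a) = C1 + Integral(C2*airyai(-2^(2/3)*3^(1/3)*a/2) + C3*airybi(-2^(2/3)*3^(1/3)*a/2), a)


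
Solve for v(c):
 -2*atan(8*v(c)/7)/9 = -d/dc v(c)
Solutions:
 Integral(1/atan(8*_y/7), (_y, v(c))) = C1 + 2*c/9


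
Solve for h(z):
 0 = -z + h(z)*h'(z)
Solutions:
 h(z) = -sqrt(C1 + z^2)
 h(z) = sqrt(C1 + z^2)


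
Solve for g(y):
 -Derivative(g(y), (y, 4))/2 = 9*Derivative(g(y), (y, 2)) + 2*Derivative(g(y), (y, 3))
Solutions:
 g(y) = C1 + C2*y + (C3*sin(sqrt(14)*y) + C4*cos(sqrt(14)*y))*exp(-2*y)


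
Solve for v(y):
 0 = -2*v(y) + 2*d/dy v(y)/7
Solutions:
 v(y) = C1*exp(7*y)


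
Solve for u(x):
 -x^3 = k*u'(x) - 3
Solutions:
 u(x) = C1 - x^4/(4*k) + 3*x/k


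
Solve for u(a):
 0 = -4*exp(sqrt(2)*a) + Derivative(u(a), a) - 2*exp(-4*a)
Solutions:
 u(a) = C1 + 2*sqrt(2)*exp(sqrt(2)*a) - exp(-4*a)/2


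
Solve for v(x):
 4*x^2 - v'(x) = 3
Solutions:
 v(x) = C1 + 4*x^3/3 - 3*x


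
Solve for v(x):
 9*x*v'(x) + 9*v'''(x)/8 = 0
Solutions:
 v(x) = C1 + Integral(C2*airyai(-2*x) + C3*airybi(-2*x), x)


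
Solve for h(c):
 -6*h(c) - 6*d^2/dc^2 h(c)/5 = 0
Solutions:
 h(c) = C1*sin(sqrt(5)*c) + C2*cos(sqrt(5)*c)


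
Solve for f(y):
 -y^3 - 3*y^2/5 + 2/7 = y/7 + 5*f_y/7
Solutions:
 f(y) = C1 - 7*y^4/20 - 7*y^3/25 - y^2/10 + 2*y/5


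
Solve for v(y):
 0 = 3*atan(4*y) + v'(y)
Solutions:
 v(y) = C1 - 3*y*atan(4*y) + 3*log(16*y^2 + 1)/8


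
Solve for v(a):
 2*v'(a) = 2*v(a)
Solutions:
 v(a) = C1*exp(a)


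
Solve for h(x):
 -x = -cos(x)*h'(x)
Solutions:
 h(x) = C1 + Integral(x/cos(x), x)


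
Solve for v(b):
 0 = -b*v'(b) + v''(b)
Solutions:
 v(b) = C1 + C2*erfi(sqrt(2)*b/2)


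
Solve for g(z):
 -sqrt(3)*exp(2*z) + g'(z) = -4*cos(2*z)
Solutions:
 g(z) = C1 + sqrt(3)*exp(2*z)/2 - 2*sin(2*z)


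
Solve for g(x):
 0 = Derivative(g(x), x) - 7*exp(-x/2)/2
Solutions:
 g(x) = C1 - 7*exp(-x/2)


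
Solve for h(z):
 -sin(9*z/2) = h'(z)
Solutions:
 h(z) = C1 + 2*cos(9*z/2)/9


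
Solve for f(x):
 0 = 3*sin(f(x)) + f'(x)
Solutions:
 f(x) = -acos((-C1 - exp(6*x))/(C1 - exp(6*x))) + 2*pi
 f(x) = acos((-C1 - exp(6*x))/(C1 - exp(6*x)))


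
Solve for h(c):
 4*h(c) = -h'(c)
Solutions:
 h(c) = C1*exp(-4*c)


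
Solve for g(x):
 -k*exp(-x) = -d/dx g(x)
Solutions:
 g(x) = C1 - k*exp(-x)


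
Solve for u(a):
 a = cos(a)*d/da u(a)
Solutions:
 u(a) = C1 + Integral(a/cos(a), a)


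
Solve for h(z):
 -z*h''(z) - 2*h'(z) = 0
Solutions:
 h(z) = C1 + C2/z


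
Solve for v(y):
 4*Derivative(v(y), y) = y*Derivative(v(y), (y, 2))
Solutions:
 v(y) = C1 + C2*y^5


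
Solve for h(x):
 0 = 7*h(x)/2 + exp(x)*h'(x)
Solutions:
 h(x) = C1*exp(7*exp(-x)/2)


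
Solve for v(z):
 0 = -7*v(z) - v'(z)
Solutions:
 v(z) = C1*exp(-7*z)


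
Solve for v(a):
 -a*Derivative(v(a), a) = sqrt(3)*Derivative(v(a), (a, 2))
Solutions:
 v(a) = C1 + C2*erf(sqrt(2)*3^(3/4)*a/6)


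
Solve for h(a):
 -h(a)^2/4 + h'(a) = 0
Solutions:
 h(a) = -4/(C1 + a)


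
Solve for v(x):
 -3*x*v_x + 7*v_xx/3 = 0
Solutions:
 v(x) = C1 + C2*erfi(3*sqrt(14)*x/14)


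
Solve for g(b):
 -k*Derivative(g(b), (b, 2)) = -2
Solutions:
 g(b) = C1 + C2*b + b^2/k


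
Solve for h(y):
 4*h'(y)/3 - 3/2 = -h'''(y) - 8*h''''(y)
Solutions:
 h(y) = C1 + C2*exp(y*(-2 + (48*sqrt(577) + 1153)^(-1/3) + (48*sqrt(577) + 1153)^(1/3))/48)*sin(sqrt(3)*y*(-(48*sqrt(577) + 1153)^(1/3) + (48*sqrt(577) + 1153)^(-1/3))/48) + C3*exp(y*(-2 + (48*sqrt(577) + 1153)^(-1/3) + (48*sqrt(577) + 1153)^(1/3))/48)*cos(sqrt(3)*y*(-(48*sqrt(577) + 1153)^(1/3) + (48*sqrt(577) + 1153)^(-1/3))/48) + C4*exp(-y*((48*sqrt(577) + 1153)^(-1/3) + 1 + (48*sqrt(577) + 1153)^(1/3))/24) + 9*y/8


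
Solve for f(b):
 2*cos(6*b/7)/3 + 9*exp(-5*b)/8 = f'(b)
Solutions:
 f(b) = C1 + 7*sin(6*b/7)/9 - 9*exp(-5*b)/40


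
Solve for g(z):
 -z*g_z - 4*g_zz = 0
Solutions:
 g(z) = C1 + C2*erf(sqrt(2)*z/4)


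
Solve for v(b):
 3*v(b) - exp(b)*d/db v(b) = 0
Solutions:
 v(b) = C1*exp(-3*exp(-b))


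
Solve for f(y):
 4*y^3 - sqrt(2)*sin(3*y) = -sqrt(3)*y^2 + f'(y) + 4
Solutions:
 f(y) = C1 + y^4 + sqrt(3)*y^3/3 - 4*y + sqrt(2)*cos(3*y)/3


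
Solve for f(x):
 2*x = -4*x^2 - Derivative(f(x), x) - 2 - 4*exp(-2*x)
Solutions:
 f(x) = C1 - 4*x^3/3 - x^2 - 2*x + 2*exp(-2*x)


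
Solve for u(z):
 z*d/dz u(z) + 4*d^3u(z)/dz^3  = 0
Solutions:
 u(z) = C1 + Integral(C2*airyai(-2^(1/3)*z/2) + C3*airybi(-2^(1/3)*z/2), z)


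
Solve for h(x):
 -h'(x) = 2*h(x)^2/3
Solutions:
 h(x) = 3/(C1 + 2*x)


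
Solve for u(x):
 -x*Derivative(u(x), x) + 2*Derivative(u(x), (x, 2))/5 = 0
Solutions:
 u(x) = C1 + C2*erfi(sqrt(5)*x/2)


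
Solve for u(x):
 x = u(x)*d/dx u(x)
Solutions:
 u(x) = -sqrt(C1 + x^2)
 u(x) = sqrt(C1 + x^2)


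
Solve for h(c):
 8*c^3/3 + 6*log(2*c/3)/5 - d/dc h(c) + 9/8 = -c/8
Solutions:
 h(c) = C1 + 2*c^4/3 + c^2/16 + 6*c*log(c)/5 - 6*c*log(3)/5 - 3*c/40 + 6*c*log(2)/5


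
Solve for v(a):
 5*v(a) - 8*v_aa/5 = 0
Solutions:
 v(a) = C1*exp(-5*sqrt(2)*a/4) + C2*exp(5*sqrt(2)*a/4)


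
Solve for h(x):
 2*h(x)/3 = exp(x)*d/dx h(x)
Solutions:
 h(x) = C1*exp(-2*exp(-x)/3)


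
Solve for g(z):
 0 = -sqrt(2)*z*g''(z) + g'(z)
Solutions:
 g(z) = C1 + C2*z^(sqrt(2)/2 + 1)


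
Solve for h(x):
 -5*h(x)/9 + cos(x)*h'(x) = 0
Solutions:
 h(x) = C1*(sin(x) + 1)^(5/18)/(sin(x) - 1)^(5/18)


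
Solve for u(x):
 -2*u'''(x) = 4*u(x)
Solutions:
 u(x) = C3*exp(-2^(1/3)*x) + (C1*sin(2^(1/3)*sqrt(3)*x/2) + C2*cos(2^(1/3)*sqrt(3)*x/2))*exp(2^(1/3)*x/2)


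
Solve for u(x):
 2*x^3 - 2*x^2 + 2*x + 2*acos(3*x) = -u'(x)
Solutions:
 u(x) = C1 - x^4/2 + 2*x^3/3 - x^2 - 2*x*acos(3*x) + 2*sqrt(1 - 9*x^2)/3


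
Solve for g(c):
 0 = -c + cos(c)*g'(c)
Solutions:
 g(c) = C1 + Integral(c/cos(c), c)


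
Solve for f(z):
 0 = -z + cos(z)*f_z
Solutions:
 f(z) = C1 + Integral(z/cos(z), z)


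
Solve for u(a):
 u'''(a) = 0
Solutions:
 u(a) = C1 + C2*a + C3*a^2


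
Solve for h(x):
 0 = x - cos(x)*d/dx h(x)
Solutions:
 h(x) = C1 + Integral(x/cos(x), x)


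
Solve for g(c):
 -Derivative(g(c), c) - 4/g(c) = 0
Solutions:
 g(c) = -sqrt(C1 - 8*c)
 g(c) = sqrt(C1 - 8*c)


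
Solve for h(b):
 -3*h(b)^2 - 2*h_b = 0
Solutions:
 h(b) = 2/(C1 + 3*b)


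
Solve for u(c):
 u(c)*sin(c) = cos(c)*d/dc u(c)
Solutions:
 u(c) = C1/cos(c)


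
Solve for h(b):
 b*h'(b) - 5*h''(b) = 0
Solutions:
 h(b) = C1 + C2*erfi(sqrt(10)*b/10)


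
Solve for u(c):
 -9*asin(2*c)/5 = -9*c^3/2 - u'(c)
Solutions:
 u(c) = C1 - 9*c^4/8 + 9*c*asin(2*c)/5 + 9*sqrt(1 - 4*c^2)/10


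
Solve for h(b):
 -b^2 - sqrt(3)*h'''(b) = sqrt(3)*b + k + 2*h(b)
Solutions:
 h(b) = C3*exp(-2^(1/3)*3^(5/6)*b/3) - b^2/2 - sqrt(3)*b/2 - k/2 + (C1*sin(6^(1/3)*b/2) + C2*cos(6^(1/3)*b/2))*exp(2^(1/3)*3^(5/6)*b/6)


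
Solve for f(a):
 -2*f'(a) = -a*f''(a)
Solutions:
 f(a) = C1 + C2*a^3


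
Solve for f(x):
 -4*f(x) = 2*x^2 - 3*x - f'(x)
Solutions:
 f(x) = C1*exp(4*x) - x^2/2 + x/2 + 1/8


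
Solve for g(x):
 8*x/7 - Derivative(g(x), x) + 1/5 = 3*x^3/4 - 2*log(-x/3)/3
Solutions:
 g(x) = C1 - 3*x^4/16 + 4*x^2/7 + 2*x*log(-x)/3 + x*(-10*log(3) - 7)/15


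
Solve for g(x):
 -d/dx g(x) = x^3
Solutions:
 g(x) = C1 - x^4/4


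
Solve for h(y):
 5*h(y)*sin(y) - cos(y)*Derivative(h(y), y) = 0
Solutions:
 h(y) = C1/cos(y)^5


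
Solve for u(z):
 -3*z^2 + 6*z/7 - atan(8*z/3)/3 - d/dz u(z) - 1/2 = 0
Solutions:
 u(z) = C1 - z^3 + 3*z^2/7 - z*atan(8*z/3)/3 - z/2 + log(64*z^2 + 9)/16


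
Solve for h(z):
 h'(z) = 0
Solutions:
 h(z) = C1


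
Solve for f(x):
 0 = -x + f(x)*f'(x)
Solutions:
 f(x) = -sqrt(C1 + x^2)
 f(x) = sqrt(C1 + x^2)


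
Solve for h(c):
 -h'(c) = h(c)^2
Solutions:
 h(c) = 1/(C1 + c)


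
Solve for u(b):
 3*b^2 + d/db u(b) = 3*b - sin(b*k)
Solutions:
 u(b) = C1 - b^3 + 3*b^2/2 + cos(b*k)/k


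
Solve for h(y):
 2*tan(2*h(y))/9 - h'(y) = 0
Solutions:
 h(y) = -asin(C1*exp(4*y/9))/2 + pi/2
 h(y) = asin(C1*exp(4*y/9))/2


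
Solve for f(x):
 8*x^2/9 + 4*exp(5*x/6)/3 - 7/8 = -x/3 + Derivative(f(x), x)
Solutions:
 f(x) = C1 + 8*x^3/27 + x^2/6 - 7*x/8 + 8*exp(5*x/6)/5


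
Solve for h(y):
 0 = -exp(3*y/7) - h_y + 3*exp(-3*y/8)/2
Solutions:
 h(y) = C1 - 7*exp(3*y/7)/3 - 4*exp(-3*y/8)


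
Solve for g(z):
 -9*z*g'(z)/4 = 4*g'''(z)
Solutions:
 g(z) = C1 + Integral(C2*airyai(-6^(2/3)*z/4) + C3*airybi(-6^(2/3)*z/4), z)


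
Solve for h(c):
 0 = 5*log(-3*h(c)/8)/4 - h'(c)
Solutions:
 -4*Integral(1/(log(-_y) - 3*log(2) + log(3)), (_y, h(c)))/5 = C1 - c


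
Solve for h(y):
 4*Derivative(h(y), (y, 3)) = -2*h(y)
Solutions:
 h(y) = C3*exp(-2^(2/3)*y/2) + (C1*sin(2^(2/3)*sqrt(3)*y/4) + C2*cos(2^(2/3)*sqrt(3)*y/4))*exp(2^(2/3)*y/4)


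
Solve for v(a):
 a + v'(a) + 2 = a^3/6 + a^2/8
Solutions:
 v(a) = C1 + a^4/24 + a^3/24 - a^2/2 - 2*a


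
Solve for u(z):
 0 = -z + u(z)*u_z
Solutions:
 u(z) = -sqrt(C1 + z^2)
 u(z) = sqrt(C1 + z^2)


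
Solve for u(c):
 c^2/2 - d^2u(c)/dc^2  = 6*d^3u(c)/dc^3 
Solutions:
 u(c) = C1 + C2*c + C3*exp(-c/6) + c^4/24 - c^3 + 18*c^2


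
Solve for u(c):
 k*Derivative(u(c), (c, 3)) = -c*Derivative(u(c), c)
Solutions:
 u(c) = C1 + Integral(C2*airyai(c*(-1/k)^(1/3)) + C3*airybi(c*(-1/k)^(1/3)), c)


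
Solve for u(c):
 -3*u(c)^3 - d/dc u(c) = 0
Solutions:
 u(c) = -sqrt(2)*sqrt(-1/(C1 - 3*c))/2
 u(c) = sqrt(2)*sqrt(-1/(C1 - 3*c))/2


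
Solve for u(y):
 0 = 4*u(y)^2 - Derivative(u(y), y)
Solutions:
 u(y) = -1/(C1 + 4*y)


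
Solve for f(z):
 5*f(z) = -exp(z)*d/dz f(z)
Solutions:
 f(z) = C1*exp(5*exp(-z))


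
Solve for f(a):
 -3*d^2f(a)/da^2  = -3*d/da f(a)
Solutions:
 f(a) = C1 + C2*exp(a)


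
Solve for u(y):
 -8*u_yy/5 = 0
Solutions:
 u(y) = C1 + C2*y


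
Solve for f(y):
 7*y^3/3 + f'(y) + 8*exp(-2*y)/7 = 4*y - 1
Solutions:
 f(y) = C1 - 7*y^4/12 + 2*y^2 - y + 4*exp(-2*y)/7


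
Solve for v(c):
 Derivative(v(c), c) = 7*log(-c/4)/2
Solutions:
 v(c) = C1 + 7*c*log(-c)/2 + c*(-7*log(2) - 7/2)


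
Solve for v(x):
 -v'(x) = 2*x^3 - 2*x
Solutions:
 v(x) = C1 - x^4/2 + x^2


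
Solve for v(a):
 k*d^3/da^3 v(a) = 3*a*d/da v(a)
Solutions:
 v(a) = C1 + Integral(C2*airyai(3^(1/3)*a*(1/k)^(1/3)) + C3*airybi(3^(1/3)*a*(1/k)^(1/3)), a)


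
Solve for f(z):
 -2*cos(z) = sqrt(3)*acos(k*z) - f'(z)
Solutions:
 f(z) = C1 + sqrt(3)*Piecewise((z*acos(k*z) - sqrt(-k^2*z^2 + 1)/k, Ne(k, 0)), (pi*z/2, True)) + 2*sin(z)


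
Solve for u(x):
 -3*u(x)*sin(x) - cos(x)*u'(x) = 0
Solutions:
 u(x) = C1*cos(x)^3


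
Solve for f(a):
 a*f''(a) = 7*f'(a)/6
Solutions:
 f(a) = C1 + C2*a^(13/6)


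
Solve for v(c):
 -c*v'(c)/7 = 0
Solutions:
 v(c) = C1


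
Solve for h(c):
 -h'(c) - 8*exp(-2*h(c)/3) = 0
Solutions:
 h(c) = 3*log(-sqrt(C1 - 8*c)) - 3*log(3) + 3*log(6)/2
 h(c) = 3*log(C1 - 8*c)/2 - 3*log(3) + 3*log(6)/2


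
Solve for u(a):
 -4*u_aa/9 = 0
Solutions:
 u(a) = C1 + C2*a


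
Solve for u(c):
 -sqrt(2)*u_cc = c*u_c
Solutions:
 u(c) = C1 + C2*erf(2^(1/4)*c/2)


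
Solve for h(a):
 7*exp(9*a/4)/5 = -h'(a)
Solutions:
 h(a) = C1 - 28*exp(9*a/4)/45


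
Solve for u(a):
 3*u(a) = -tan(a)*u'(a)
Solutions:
 u(a) = C1/sin(a)^3


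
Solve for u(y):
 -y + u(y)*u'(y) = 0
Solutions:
 u(y) = -sqrt(C1 + y^2)
 u(y) = sqrt(C1 + y^2)


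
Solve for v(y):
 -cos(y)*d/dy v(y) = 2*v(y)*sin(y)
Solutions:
 v(y) = C1*cos(y)^2


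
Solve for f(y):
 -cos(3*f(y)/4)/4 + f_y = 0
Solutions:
 -y/4 - 2*log(sin(3*f(y)/4) - 1)/3 + 2*log(sin(3*f(y)/4) + 1)/3 = C1


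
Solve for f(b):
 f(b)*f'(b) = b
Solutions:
 f(b) = -sqrt(C1 + b^2)
 f(b) = sqrt(C1 + b^2)


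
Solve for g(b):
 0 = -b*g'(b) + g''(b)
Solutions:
 g(b) = C1 + C2*erfi(sqrt(2)*b/2)


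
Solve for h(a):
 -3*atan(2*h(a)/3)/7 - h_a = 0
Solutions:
 Integral(1/atan(2*_y/3), (_y, h(a))) = C1 - 3*a/7


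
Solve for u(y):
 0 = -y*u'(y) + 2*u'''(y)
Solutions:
 u(y) = C1 + Integral(C2*airyai(2^(2/3)*y/2) + C3*airybi(2^(2/3)*y/2), y)


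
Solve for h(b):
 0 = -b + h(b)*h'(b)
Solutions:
 h(b) = -sqrt(C1 + b^2)
 h(b) = sqrt(C1 + b^2)


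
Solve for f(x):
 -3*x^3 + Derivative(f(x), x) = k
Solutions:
 f(x) = C1 + k*x + 3*x^4/4


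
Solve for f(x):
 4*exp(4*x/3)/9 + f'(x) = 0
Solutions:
 f(x) = C1 - exp(4*x/3)/3


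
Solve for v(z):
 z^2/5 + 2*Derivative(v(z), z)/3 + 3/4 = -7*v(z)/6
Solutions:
 v(z) = C1*exp(-7*z/4) - 6*z^2/35 + 48*z/245 - 2589/3430


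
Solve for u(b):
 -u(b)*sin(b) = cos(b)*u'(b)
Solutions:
 u(b) = C1*cos(b)


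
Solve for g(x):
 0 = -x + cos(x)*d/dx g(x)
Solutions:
 g(x) = C1 + Integral(x/cos(x), x)


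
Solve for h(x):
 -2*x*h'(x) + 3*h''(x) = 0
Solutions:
 h(x) = C1 + C2*erfi(sqrt(3)*x/3)


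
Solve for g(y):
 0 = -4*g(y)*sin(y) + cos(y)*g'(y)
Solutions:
 g(y) = C1/cos(y)^4


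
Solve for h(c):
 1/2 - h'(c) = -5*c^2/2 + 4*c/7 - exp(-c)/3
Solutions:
 h(c) = C1 + 5*c^3/6 - 2*c^2/7 + c/2 - exp(-c)/3


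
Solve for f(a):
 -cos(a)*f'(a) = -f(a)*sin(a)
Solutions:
 f(a) = C1/cos(a)


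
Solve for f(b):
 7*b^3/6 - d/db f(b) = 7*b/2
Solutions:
 f(b) = C1 + 7*b^4/24 - 7*b^2/4


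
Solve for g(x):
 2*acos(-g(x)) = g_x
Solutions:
 Integral(1/acos(-_y), (_y, g(x))) = C1 + 2*x


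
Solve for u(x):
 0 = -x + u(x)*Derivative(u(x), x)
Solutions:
 u(x) = -sqrt(C1 + x^2)
 u(x) = sqrt(C1 + x^2)


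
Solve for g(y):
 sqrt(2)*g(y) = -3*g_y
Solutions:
 g(y) = C1*exp(-sqrt(2)*y/3)


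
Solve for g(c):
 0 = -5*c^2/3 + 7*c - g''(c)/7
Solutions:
 g(c) = C1 + C2*c - 35*c^4/36 + 49*c^3/6


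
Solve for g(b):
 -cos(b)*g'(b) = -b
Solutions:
 g(b) = C1 + Integral(b/cos(b), b)


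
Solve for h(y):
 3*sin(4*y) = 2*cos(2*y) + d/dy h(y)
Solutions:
 h(y) = C1 - sin(2*y) - 3*cos(4*y)/4


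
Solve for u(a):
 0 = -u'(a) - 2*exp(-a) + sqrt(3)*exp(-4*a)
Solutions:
 u(a) = C1 + 2*exp(-a) - sqrt(3)*exp(-4*a)/4


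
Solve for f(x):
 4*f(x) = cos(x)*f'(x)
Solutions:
 f(x) = C1*(sin(x)^2 + 2*sin(x) + 1)/(sin(x)^2 - 2*sin(x) + 1)


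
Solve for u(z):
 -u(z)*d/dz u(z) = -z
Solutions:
 u(z) = -sqrt(C1 + z^2)
 u(z) = sqrt(C1 + z^2)


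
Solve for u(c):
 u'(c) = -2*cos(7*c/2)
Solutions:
 u(c) = C1 - 4*sin(7*c/2)/7


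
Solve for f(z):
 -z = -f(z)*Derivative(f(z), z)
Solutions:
 f(z) = -sqrt(C1 + z^2)
 f(z) = sqrt(C1 + z^2)


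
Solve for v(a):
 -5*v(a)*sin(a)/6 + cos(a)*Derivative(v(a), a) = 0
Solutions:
 v(a) = C1/cos(a)^(5/6)


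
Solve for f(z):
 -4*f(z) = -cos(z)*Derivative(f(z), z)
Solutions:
 f(z) = C1*(sin(z)^2 + 2*sin(z) + 1)/(sin(z)^2 - 2*sin(z) + 1)


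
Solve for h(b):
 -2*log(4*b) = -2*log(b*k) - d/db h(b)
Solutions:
 h(b) = C1 + 2*b*(-log(k) + 2*log(2))


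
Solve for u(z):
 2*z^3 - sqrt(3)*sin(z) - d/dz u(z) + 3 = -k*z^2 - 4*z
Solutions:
 u(z) = C1 + k*z^3/3 + z^4/2 + 2*z^2 + 3*z + sqrt(3)*cos(z)


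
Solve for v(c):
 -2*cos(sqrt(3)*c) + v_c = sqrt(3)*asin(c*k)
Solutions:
 v(c) = C1 + sqrt(3)*Piecewise((c*asin(c*k) + sqrt(-c^2*k^2 + 1)/k, Ne(k, 0)), (0, True)) + 2*sqrt(3)*sin(sqrt(3)*c)/3


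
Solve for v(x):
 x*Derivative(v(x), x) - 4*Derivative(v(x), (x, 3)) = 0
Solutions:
 v(x) = C1 + Integral(C2*airyai(2^(1/3)*x/2) + C3*airybi(2^(1/3)*x/2), x)


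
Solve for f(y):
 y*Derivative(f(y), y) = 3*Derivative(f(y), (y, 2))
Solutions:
 f(y) = C1 + C2*erfi(sqrt(6)*y/6)


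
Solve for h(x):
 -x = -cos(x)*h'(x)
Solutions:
 h(x) = C1 + Integral(x/cos(x), x)


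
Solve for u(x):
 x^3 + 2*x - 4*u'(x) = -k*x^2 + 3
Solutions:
 u(x) = C1 + k*x^3/12 + x^4/16 + x^2/4 - 3*x/4


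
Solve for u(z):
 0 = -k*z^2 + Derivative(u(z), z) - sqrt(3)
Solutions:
 u(z) = C1 + k*z^3/3 + sqrt(3)*z


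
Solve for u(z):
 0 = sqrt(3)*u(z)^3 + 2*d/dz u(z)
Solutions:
 u(z) = -sqrt(-1/(C1 - sqrt(3)*z))
 u(z) = sqrt(-1/(C1 - sqrt(3)*z))


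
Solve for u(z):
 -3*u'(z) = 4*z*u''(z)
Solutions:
 u(z) = C1 + C2*z^(1/4)


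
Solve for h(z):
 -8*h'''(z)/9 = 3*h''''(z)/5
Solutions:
 h(z) = C1 + C2*z + C3*z^2 + C4*exp(-40*z/27)


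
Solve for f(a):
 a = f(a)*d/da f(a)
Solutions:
 f(a) = -sqrt(C1 + a^2)
 f(a) = sqrt(C1 + a^2)


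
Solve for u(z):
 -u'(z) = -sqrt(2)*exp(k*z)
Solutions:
 u(z) = C1 + sqrt(2)*exp(k*z)/k


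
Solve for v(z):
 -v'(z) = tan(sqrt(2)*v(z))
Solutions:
 v(z) = sqrt(2)*(pi - asin(C1*exp(-sqrt(2)*z)))/2
 v(z) = sqrt(2)*asin(C1*exp(-sqrt(2)*z))/2


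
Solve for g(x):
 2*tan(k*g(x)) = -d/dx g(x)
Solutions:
 g(x) = Piecewise((-asin(exp(C1*k - 2*k*x))/k + pi/k, Ne(k, 0)), (nan, True))
 g(x) = Piecewise((asin(exp(C1*k - 2*k*x))/k, Ne(k, 0)), (nan, True))


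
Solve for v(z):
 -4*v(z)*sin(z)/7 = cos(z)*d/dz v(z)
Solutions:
 v(z) = C1*cos(z)^(4/7)


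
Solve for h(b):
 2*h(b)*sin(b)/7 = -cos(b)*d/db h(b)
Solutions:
 h(b) = C1*cos(b)^(2/7)


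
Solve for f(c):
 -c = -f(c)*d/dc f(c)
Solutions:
 f(c) = -sqrt(C1 + c^2)
 f(c) = sqrt(C1 + c^2)


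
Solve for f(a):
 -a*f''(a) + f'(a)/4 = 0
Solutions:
 f(a) = C1 + C2*a^(5/4)


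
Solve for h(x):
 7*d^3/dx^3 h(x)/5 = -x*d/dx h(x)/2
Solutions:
 h(x) = C1 + Integral(C2*airyai(-14^(2/3)*5^(1/3)*x/14) + C3*airybi(-14^(2/3)*5^(1/3)*x/14), x)


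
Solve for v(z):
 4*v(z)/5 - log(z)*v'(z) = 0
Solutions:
 v(z) = C1*exp(4*li(z)/5)


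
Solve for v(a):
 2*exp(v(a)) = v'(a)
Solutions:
 v(a) = log(-1/(C1 + 2*a))


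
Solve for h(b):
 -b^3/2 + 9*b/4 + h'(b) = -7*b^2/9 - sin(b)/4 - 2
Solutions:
 h(b) = C1 + b^4/8 - 7*b^3/27 - 9*b^2/8 - 2*b + cos(b)/4


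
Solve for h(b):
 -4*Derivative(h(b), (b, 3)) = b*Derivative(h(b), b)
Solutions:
 h(b) = C1 + Integral(C2*airyai(-2^(1/3)*b/2) + C3*airybi(-2^(1/3)*b/2), b)


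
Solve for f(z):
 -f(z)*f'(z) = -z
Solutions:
 f(z) = -sqrt(C1 + z^2)
 f(z) = sqrt(C1 + z^2)


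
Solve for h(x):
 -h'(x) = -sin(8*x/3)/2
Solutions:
 h(x) = C1 - 3*cos(8*x/3)/16


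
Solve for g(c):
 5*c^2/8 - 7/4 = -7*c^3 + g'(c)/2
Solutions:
 g(c) = C1 + 7*c^4/2 + 5*c^3/12 - 7*c/2


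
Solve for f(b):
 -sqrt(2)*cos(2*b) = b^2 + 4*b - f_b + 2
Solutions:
 f(b) = C1 + b^3/3 + 2*b^2 + 2*b + sqrt(2)*sin(2*b)/2


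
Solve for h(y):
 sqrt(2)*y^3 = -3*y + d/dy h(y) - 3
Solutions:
 h(y) = C1 + sqrt(2)*y^4/4 + 3*y^2/2 + 3*y


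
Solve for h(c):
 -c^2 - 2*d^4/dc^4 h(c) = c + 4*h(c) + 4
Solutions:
 h(c) = -c^2/4 - c/4 + (C1*sin(2^(3/4)*c/2) + C2*cos(2^(3/4)*c/2))*exp(-2^(3/4)*c/2) + (C3*sin(2^(3/4)*c/2) + C4*cos(2^(3/4)*c/2))*exp(2^(3/4)*c/2) - 1


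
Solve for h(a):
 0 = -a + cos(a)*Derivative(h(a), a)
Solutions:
 h(a) = C1 + Integral(a/cos(a), a)


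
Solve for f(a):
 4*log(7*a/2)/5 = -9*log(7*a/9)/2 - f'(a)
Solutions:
 f(a) = C1 - 53*a*log(a)/10 - 53*a*log(7)/10 + 4*a*log(2)/5 + 53*a/10 + 9*a*log(3)


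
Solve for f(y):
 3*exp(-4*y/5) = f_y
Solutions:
 f(y) = C1 - 15*exp(-4*y/5)/4


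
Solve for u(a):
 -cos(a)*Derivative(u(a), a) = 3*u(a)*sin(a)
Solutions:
 u(a) = C1*cos(a)^3


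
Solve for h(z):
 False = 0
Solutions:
 h(z) = C1 + zoo*z - log(cos(z))/2


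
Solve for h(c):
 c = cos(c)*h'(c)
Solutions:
 h(c) = C1 + Integral(c/cos(c), c)


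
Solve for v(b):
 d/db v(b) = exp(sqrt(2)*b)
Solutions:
 v(b) = C1 + sqrt(2)*exp(sqrt(2)*b)/2


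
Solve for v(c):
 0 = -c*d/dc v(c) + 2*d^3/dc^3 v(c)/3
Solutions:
 v(c) = C1 + Integral(C2*airyai(2^(2/3)*3^(1/3)*c/2) + C3*airybi(2^(2/3)*3^(1/3)*c/2), c)


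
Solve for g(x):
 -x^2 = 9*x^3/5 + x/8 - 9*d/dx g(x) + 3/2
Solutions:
 g(x) = C1 + x^4/20 + x^3/27 + x^2/144 + x/6


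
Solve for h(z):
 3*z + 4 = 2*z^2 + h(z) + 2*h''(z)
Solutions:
 h(z) = C1*sin(sqrt(2)*z/2) + C2*cos(sqrt(2)*z/2) - 2*z^2 + 3*z + 12


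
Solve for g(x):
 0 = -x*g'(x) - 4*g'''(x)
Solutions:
 g(x) = C1 + Integral(C2*airyai(-2^(1/3)*x/2) + C3*airybi(-2^(1/3)*x/2), x)


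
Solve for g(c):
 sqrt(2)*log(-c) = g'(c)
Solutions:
 g(c) = C1 + sqrt(2)*c*log(-c) - sqrt(2)*c


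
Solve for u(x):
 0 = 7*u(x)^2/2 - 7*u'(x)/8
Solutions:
 u(x) = -1/(C1 + 4*x)


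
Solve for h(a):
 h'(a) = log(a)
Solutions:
 h(a) = C1 + a*log(a) - a


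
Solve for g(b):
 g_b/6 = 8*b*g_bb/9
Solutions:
 g(b) = C1 + C2*b^(19/16)


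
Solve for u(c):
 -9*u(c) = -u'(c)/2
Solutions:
 u(c) = C1*exp(18*c)


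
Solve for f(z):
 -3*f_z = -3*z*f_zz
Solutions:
 f(z) = C1 + C2*z^2


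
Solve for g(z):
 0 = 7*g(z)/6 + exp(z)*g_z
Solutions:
 g(z) = C1*exp(7*exp(-z)/6)


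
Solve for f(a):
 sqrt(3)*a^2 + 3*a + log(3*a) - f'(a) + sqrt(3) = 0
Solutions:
 f(a) = C1 + sqrt(3)*a^3/3 + 3*a^2/2 + a*log(a) - a + a*log(3) + sqrt(3)*a


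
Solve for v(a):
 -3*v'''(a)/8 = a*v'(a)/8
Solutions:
 v(a) = C1 + Integral(C2*airyai(-3^(2/3)*a/3) + C3*airybi(-3^(2/3)*a/3), a)


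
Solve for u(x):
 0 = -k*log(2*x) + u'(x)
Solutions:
 u(x) = C1 + k*x*log(x) - k*x + k*x*log(2)


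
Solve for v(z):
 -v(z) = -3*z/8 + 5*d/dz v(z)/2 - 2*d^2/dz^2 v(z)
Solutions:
 v(z) = C1*exp(z*(5 - sqrt(57))/8) + C2*exp(z*(5 + sqrt(57))/8) + 3*z/8 - 15/16


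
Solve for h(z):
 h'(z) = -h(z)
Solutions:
 h(z) = C1*exp(-z)


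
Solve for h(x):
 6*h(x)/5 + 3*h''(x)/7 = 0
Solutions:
 h(x) = C1*sin(sqrt(70)*x/5) + C2*cos(sqrt(70)*x/5)


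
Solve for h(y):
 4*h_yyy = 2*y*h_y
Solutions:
 h(y) = C1 + Integral(C2*airyai(2^(2/3)*y/2) + C3*airybi(2^(2/3)*y/2), y)


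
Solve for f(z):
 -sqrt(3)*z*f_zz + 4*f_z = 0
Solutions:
 f(z) = C1 + C2*z^(1 + 4*sqrt(3)/3)


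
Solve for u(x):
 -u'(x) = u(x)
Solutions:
 u(x) = C1*exp(-x)


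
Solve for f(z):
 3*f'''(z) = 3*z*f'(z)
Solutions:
 f(z) = C1 + Integral(C2*airyai(z) + C3*airybi(z), z)


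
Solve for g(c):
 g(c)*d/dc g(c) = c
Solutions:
 g(c) = -sqrt(C1 + c^2)
 g(c) = sqrt(C1 + c^2)


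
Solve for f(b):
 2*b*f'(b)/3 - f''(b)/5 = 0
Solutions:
 f(b) = C1 + C2*erfi(sqrt(15)*b/3)


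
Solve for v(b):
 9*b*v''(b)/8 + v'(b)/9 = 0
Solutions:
 v(b) = C1 + C2*b^(73/81)


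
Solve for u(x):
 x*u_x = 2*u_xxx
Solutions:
 u(x) = C1 + Integral(C2*airyai(2^(2/3)*x/2) + C3*airybi(2^(2/3)*x/2), x)


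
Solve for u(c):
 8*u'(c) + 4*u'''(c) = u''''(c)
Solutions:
 u(c) = C1 + C2*exp(c*(-2^(2/3)*(3*sqrt(177) + 43)^(1/3) - 8*2^(1/3)/(3*sqrt(177) + 43)^(1/3) + 8)/6)*sin(2^(1/3)*sqrt(3)*c*(-2^(1/3)*(3*sqrt(177) + 43)^(1/3) + 8/(3*sqrt(177) + 43)^(1/3))/6) + C3*exp(c*(-2^(2/3)*(3*sqrt(177) + 43)^(1/3) - 8*2^(1/3)/(3*sqrt(177) + 43)^(1/3) + 8)/6)*cos(2^(1/3)*sqrt(3)*c*(-2^(1/3)*(3*sqrt(177) + 43)^(1/3) + 8/(3*sqrt(177) + 43)^(1/3))/6) + C4*exp(c*(8*2^(1/3)/(3*sqrt(177) + 43)^(1/3) + 4 + 2^(2/3)*(3*sqrt(177) + 43)^(1/3))/3)


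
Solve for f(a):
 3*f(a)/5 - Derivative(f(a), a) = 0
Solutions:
 f(a) = C1*exp(3*a/5)


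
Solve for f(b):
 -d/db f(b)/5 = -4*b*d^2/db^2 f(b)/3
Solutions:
 f(b) = C1 + C2*b^(23/20)


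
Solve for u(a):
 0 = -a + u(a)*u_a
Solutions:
 u(a) = -sqrt(C1 + a^2)
 u(a) = sqrt(C1 + a^2)


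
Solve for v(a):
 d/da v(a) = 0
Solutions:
 v(a) = C1


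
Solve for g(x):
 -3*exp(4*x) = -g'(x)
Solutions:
 g(x) = C1 + 3*exp(4*x)/4


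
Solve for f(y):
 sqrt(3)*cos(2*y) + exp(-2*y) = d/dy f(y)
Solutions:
 f(y) = C1 + sqrt(3)*sin(2*y)/2 - exp(-2*y)/2


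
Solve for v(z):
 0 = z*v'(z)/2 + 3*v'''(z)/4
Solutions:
 v(z) = C1 + Integral(C2*airyai(-2^(1/3)*3^(2/3)*z/3) + C3*airybi(-2^(1/3)*3^(2/3)*z/3), z)


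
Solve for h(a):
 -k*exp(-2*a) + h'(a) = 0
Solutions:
 h(a) = C1 - k*exp(-2*a)/2


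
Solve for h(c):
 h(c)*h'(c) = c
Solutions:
 h(c) = -sqrt(C1 + c^2)
 h(c) = sqrt(C1 + c^2)


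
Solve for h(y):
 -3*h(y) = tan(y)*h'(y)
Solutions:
 h(y) = C1/sin(y)^3


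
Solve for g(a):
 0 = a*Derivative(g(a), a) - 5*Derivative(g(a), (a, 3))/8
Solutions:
 g(a) = C1 + Integral(C2*airyai(2*5^(2/3)*a/5) + C3*airybi(2*5^(2/3)*a/5), a)


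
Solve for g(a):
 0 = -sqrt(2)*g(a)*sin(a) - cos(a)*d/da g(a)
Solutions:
 g(a) = C1*cos(a)^(sqrt(2))


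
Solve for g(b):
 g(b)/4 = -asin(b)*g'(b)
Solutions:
 g(b) = C1*exp(-Integral(1/asin(b), b)/4)


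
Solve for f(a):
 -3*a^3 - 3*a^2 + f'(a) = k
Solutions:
 f(a) = C1 + 3*a^4/4 + a^3 + a*k


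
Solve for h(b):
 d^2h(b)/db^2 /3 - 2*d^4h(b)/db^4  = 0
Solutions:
 h(b) = C1 + C2*b + C3*exp(-sqrt(6)*b/6) + C4*exp(sqrt(6)*b/6)


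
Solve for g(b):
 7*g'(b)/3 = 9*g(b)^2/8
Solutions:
 g(b) = -56/(C1 + 27*b)


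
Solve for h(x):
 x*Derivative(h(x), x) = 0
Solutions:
 h(x) = C1


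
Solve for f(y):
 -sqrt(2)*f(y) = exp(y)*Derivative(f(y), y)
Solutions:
 f(y) = C1*exp(sqrt(2)*exp(-y))


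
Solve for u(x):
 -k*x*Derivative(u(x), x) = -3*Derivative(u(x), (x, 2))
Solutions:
 u(x) = Piecewise((-sqrt(6)*sqrt(pi)*C1*erf(sqrt(6)*x*sqrt(-k)/6)/(2*sqrt(-k)) - C2, (k > 0) | (k < 0)), (-C1*x - C2, True))


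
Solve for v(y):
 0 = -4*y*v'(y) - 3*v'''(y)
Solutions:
 v(y) = C1 + Integral(C2*airyai(-6^(2/3)*y/3) + C3*airybi(-6^(2/3)*y/3), y)


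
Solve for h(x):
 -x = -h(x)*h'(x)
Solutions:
 h(x) = -sqrt(C1 + x^2)
 h(x) = sqrt(C1 + x^2)


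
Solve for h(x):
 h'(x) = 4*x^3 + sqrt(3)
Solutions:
 h(x) = C1 + x^4 + sqrt(3)*x


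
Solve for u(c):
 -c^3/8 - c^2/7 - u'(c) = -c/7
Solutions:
 u(c) = C1 - c^4/32 - c^3/21 + c^2/14


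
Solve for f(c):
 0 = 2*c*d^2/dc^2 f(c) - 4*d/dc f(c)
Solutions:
 f(c) = C1 + C2*c^3


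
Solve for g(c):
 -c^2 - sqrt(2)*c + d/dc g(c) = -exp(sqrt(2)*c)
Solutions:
 g(c) = C1 + c^3/3 + sqrt(2)*c^2/2 - sqrt(2)*exp(sqrt(2)*c)/2


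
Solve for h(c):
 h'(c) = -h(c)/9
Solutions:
 h(c) = C1*exp(-c/9)


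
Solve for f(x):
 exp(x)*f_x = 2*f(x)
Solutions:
 f(x) = C1*exp(-2*exp(-x))


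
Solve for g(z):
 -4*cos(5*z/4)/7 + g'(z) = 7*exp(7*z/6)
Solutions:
 g(z) = C1 + 6*exp(7*z/6) + 16*sin(5*z/4)/35


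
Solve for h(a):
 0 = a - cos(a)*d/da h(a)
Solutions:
 h(a) = C1 + Integral(a/cos(a), a)


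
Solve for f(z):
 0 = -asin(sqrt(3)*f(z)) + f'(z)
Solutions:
 Integral(1/asin(sqrt(3)*_y), (_y, f(z))) = C1 + z


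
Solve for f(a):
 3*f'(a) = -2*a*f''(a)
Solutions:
 f(a) = C1 + C2/sqrt(a)


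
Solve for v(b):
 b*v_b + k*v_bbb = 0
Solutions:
 v(b) = C1 + Integral(C2*airyai(b*(-1/k)^(1/3)) + C3*airybi(b*(-1/k)^(1/3)), b)


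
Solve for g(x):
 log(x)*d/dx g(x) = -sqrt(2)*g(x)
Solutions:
 g(x) = C1*exp(-sqrt(2)*li(x))


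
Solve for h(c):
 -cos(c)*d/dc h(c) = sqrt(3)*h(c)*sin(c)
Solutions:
 h(c) = C1*cos(c)^(sqrt(3))


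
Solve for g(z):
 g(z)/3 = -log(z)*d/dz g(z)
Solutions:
 g(z) = C1*exp(-li(z)/3)


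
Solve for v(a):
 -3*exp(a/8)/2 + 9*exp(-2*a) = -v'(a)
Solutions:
 v(a) = C1 + 12*exp(a/8) + 9*exp(-2*a)/2


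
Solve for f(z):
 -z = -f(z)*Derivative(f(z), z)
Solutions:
 f(z) = -sqrt(C1 + z^2)
 f(z) = sqrt(C1 + z^2)


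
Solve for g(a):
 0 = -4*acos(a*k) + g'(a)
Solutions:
 g(a) = C1 + 4*Piecewise((a*acos(a*k) - sqrt(-a^2*k^2 + 1)/k, Ne(k, 0)), (pi*a/2, True))


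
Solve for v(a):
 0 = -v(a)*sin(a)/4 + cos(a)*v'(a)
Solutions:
 v(a) = C1/cos(a)^(1/4)


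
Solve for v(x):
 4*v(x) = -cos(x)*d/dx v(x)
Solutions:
 v(x) = C1*(sin(x)^2 - 2*sin(x) + 1)/(sin(x)^2 + 2*sin(x) + 1)


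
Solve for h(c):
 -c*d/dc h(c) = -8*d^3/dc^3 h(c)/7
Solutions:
 h(c) = C1 + Integral(C2*airyai(7^(1/3)*c/2) + C3*airybi(7^(1/3)*c/2), c)


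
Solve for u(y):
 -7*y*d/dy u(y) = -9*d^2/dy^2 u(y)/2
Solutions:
 u(y) = C1 + C2*erfi(sqrt(7)*y/3)


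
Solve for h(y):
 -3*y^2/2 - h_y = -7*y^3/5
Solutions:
 h(y) = C1 + 7*y^4/20 - y^3/2


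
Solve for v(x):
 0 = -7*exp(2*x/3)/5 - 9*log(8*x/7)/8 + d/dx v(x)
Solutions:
 v(x) = C1 + 9*x*log(x)/8 + 9*x*(-log(7) - 1 + 3*log(2))/8 + 21*exp(2*x/3)/10


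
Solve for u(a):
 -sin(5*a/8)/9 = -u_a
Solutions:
 u(a) = C1 - 8*cos(5*a/8)/45


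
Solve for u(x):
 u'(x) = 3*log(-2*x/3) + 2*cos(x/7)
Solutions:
 u(x) = C1 + 3*x*log(-x) - 3*x*log(3) - 3*x + 3*x*log(2) + 14*sin(x/7)


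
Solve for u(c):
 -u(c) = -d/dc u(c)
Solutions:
 u(c) = C1*exp(c)


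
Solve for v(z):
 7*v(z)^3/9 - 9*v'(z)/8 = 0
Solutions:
 v(z) = -9*sqrt(2)*sqrt(-1/(C1 + 56*z))/2
 v(z) = 9*sqrt(2)*sqrt(-1/(C1 + 56*z))/2


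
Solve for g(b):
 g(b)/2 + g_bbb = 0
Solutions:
 g(b) = C3*exp(-2^(2/3)*b/2) + (C1*sin(2^(2/3)*sqrt(3)*b/4) + C2*cos(2^(2/3)*sqrt(3)*b/4))*exp(2^(2/3)*b/4)


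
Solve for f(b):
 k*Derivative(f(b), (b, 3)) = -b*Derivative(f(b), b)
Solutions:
 f(b) = C1 + Integral(C2*airyai(b*(-1/k)^(1/3)) + C3*airybi(b*(-1/k)^(1/3)), b)


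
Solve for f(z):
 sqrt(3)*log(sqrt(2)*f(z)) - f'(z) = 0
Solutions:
 -2*sqrt(3)*Integral(1/(2*log(_y) + log(2)), (_y, f(z)))/3 = C1 - z


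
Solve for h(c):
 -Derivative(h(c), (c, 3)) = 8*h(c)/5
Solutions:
 h(c) = C3*exp(-2*5^(2/3)*c/5) + (C1*sin(sqrt(3)*5^(2/3)*c/5) + C2*cos(sqrt(3)*5^(2/3)*c/5))*exp(5^(2/3)*c/5)


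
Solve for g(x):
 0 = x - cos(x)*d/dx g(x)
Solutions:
 g(x) = C1 + Integral(x/cos(x), x)


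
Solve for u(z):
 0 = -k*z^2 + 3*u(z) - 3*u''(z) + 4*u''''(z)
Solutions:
 u(z) = k*z^2/3 + 2*k/3 + (C1*sin(sqrt(2)*3^(1/4)*z*sin(atan(sqrt(39)/3)/2)/2) + C2*cos(sqrt(2)*3^(1/4)*z*sin(atan(sqrt(39)/3)/2)/2))*exp(-sqrt(2)*3^(1/4)*z*cos(atan(sqrt(39)/3)/2)/2) + (C3*sin(sqrt(2)*3^(1/4)*z*sin(atan(sqrt(39)/3)/2)/2) + C4*cos(sqrt(2)*3^(1/4)*z*sin(atan(sqrt(39)/3)/2)/2))*exp(sqrt(2)*3^(1/4)*z*cos(atan(sqrt(39)/3)/2)/2)


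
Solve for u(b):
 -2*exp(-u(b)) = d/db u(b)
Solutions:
 u(b) = log(C1 - 2*b)


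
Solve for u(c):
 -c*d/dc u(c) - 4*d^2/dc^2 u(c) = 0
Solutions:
 u(c) = C1 + C2*erf(sqrt(2)*c/4)


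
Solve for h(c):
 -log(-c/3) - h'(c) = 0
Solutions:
 h(c) = C1 - c*log(-c) + c*(1 + log(3))


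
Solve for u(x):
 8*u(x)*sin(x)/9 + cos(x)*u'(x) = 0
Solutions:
 u(x) = C1*cos(x)^(8/9)


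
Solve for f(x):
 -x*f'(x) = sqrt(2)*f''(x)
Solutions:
 f(x) = C1 + C2*erf(2^(1/4)*x/2)


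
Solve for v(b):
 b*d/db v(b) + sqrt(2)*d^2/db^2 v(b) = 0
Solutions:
 v(b) = C1 + C2*erf(2^(1/4)*b/2)
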